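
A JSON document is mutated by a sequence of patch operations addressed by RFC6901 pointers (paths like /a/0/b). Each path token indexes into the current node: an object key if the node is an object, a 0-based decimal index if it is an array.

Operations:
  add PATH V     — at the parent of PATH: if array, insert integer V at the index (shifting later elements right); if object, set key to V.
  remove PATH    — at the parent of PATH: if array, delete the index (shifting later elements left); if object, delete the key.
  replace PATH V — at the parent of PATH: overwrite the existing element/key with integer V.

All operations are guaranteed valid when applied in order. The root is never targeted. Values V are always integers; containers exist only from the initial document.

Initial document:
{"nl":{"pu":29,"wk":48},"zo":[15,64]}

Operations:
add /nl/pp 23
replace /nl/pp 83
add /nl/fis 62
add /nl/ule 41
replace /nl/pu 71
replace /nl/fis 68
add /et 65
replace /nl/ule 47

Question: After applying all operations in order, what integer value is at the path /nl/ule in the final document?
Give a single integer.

Answer: 47

Derivation:
After op 1 (add /nl/pp 23): {"nl":{"pp":23,"pu":29,"wk":48},"zo":[15,64]}
After op 2 (replace /nl/pp 83): {"nl":{"pp":83,"pu":29,"wk":48},"zo":[15,64]}
After op 3 (add /nl/fis 62): {"nl":{"fis":62,"pp":83,"pu":29,"wk":48},"zo":[15,64]}
After op 4 (add /nl/ule 41): {"nl":{"fis":62,"pp":83,"pu":29,"ule":41,"wk":48},"zo":[15,64]}
After op 5 (replace /nl/pu 71): {"nl":{"fis":62,"pp":83,"pu":71,"ule":41,"wk":48},"zo":[15,64]}
After op 6 (replace /nl/fis 68): {"nl":{"fis":68,"pp":83,"pu":71,"ule":41,"wk":48},"zo":[15,64]}
After op 7 (add /et 65): {"et":65,"nl":{"fis":68,"pp":83,"pu":71,"ule":41,"wk":48},"zo":[15,64]}
After op 8 (replace /nl/ule 47): {"et":65,"nl":{"fis":68,"pp":83,"pu":71,"ule":47,"wk":48},"zo":[15,64]}
Value at /nl/ule: 47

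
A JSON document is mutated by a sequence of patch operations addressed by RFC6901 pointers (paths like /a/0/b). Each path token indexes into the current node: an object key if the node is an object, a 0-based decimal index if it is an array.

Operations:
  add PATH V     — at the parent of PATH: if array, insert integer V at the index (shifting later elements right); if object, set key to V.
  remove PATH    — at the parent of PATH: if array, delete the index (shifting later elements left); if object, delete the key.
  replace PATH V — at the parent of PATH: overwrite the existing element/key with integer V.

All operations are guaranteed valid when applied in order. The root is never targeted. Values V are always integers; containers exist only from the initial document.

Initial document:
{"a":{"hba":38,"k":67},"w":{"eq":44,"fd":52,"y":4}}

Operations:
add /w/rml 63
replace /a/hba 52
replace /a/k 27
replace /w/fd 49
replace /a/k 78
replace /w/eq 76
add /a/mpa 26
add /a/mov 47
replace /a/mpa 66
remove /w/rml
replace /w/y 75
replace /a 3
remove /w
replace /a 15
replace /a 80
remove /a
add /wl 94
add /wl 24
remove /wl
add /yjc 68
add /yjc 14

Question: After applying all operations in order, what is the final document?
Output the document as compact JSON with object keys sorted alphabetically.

Answer: {"yjc":14}

Derivation:
After op 1 (add /w/rml 63): {"a":{"hba":38,"k":67},"w":{"eq":44,"fd":52,"rml":63,"y":4}}
After op 2 (replace /a/hba 52): {"a":{"hba":52,"k":67},"w":{"eq":44,"fd":52,"rml":63,"y":4}}
After op 3 (replace /a/k 27): {"a":{"hba":52,"k":27},"w":{"eq":44,"fd":52,"rml":63,"y":4}}
After op 4 (replace /w/fd 49): {"a":{"hba":52,"k":27},"w":{"eq":44,"fd":49,"rml":63,"y":4}}
After op 5 (replace /a/k 78): {"a":{"hba":52,"k":78},"w":{"eq":44,"fd":49,"rml":63,"y":4}}
After op 6 (replace /w/eq 76): {"a":{"hba":52,"k":78},"w":{"eq":76,"fd":49,"rml":63,"y":4}}
After op 7 (add /a/mpa 26): {"a":{"hba":52,"k":78,"mpa":26},"w":{"eq":76,"fd":49,"rml":63,"y":4}}
After op 8 (add /a/mov 47): {"a":{"hba":52,"k":78,"mov":47,"mpa":26},"w":{"eq":76,"fd":49,"rml":63,"y":4}}
After op 9 (replace /a/mpa 66): {"a":{"hba":52,"k":78,"mov":47,"mpa":66},"w":{"eq":76,"fd":49,"rml":63,"y":4}}
After op 10 (remove /w/rml): {"a":{"hba":52,"k":78,"mov":47,"mpa":66},"w":{"eq":76,"fd":49,"y":4}}
After op 11 (replace /w/y 75): {"a":{"hba":52,"k":78,"mov":47,"mpa":66},"w":{"eq":76,"fd":49,"y":75}}
After op 12 (replace /a 3): {"a":3,"w":{"eq":76,"fd":49,"y":75}}
After op 13 (remove /w): {"a":3}
After op 14 (replace /a 15): {"a":15}
After op 15 (replace /a 80): {"a":80}
After op 16 (remove /a): {}
After op 17 (add /wl 94): {"wl":94}
After op 18 (add /wl 24): {"wl":24}
After op 19 (remove /wl): {}
After op 20 (add /yjc 68): {"yjc":68}
After op 21 (add /yjc 14): {"yjc":14}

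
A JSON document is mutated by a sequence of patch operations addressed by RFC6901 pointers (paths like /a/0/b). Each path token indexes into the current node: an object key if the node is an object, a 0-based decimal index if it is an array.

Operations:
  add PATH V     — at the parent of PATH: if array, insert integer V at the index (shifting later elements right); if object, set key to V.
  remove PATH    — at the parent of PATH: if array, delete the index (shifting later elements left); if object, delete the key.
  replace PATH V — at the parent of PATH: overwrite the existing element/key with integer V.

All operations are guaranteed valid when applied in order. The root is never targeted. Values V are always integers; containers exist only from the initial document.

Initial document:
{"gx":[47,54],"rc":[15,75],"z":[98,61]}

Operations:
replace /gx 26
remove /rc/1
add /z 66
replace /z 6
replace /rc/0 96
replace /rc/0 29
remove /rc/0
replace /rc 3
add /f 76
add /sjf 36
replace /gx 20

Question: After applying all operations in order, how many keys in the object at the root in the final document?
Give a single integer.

After op 1 (replace /gx 26): {"gx":26,"rc":[15,75],"z":[98,61]}
After op 2 (remove /rc/1): {"gx":26,"rc":[15],"z":[98,61]}
After op 3 (add /z 66): {"gx":26,"rc":[15],"z":66}
After op 4 (replace /z 6): {"gx":26,"rc":[15],"z":6}
After op 5 (replace /rc/0 96): {"gx":26,"rc":[96],"z":6}
After op 6 (replace /rc/0 29): {"gx":26,"rc":[29],"z":6}
After op 7 (remove /rc/0): {"gx":26,"rc":[],"z":6}
After op 8 (replace /rc 3): {"gx":26,"rc":3,"z":6}
After op 9 (add /f 76): {"f":76,"gx":26,"rc":3,"z":6}
After op 10 (add /sjf 36): {"f":76,"gx":26,"rc":3,"sjf":36,"z":6}
After op 11 (replace /gx 20): {"f":76,"gx":20,"rc":3,"sjf":36,"z":6}
Size at the root: 5

Answer: 5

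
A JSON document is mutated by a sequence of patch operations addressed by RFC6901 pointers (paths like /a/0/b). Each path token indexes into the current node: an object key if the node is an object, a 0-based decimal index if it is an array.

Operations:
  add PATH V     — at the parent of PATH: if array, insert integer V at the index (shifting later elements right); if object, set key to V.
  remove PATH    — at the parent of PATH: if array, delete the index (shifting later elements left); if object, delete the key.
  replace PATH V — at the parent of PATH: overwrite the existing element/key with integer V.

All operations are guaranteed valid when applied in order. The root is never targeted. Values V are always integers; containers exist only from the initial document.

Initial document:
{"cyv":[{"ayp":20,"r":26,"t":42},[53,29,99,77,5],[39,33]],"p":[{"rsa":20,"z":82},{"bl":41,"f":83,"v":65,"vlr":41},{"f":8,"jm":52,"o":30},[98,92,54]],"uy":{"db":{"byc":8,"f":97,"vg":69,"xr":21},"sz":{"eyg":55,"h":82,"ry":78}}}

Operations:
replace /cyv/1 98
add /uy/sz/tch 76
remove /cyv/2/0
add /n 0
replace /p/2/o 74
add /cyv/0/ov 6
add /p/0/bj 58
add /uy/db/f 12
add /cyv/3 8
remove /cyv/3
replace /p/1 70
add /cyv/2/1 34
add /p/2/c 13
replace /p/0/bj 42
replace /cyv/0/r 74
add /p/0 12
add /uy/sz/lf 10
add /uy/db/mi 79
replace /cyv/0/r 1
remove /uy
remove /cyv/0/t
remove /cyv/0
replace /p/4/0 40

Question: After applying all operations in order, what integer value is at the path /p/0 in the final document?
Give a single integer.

After op 1 (replace /cyv/1 98): {"cyv":[{"ayp":20,"r":26,"t":42},98,[39,33]],"p":[{"rsa":20,"z":82},{"bl":41,"f":83,"v":65,"vlr":41},{"f":8,"jm":52,"o":30},[98,92,54]],"uy":{"db":{"byc":8,"f":97,"vg":69,"xr":21},"sz":{"eyg":55,"h":82,"ry":78}}}
After op 2 (add /uy/sz/tch 76): {"cyv":[{"ayp":20,"r":26,"t":42},98,[39,33]],"p":[{"rsa":20,"z":82},{"bl":41,"f":83,"v":65,"vlr":41},{"f":8,"jm":52,"o":30},[98,92,54]],"uy":{"db":{"byc":8,"f":97,"vg":69,"xr":21},"sz":{"eyg":55,"h":82,"ry":78,"tch":76}}}
After op 3 (remove /cyv/2/0): {"cyv":[{"ayp":20,"r":26,"t":42},98,[33]],"p":[{"rsa":20,"z":82},{"bl":41,"f":83,"v":65,"vlr":41},{"f":8,"jm":52,"o":30},[98,92,54]],"uy":{"db":{"byc":8,"f":97,"vg":69,"xr":21},"sz":{"eyg":55,"h":82,"ry":78,"tch":76}}}
After op 4 (add /n 0): {"cyv":[{"ayp":20,"r":26,"t":42},98,[33]],"n":0,"p":[{"rsa":20,"z":82},{"bl":41,"f":83,"v":65,"vlr":41},{"f":8,"jm":52,"o":30},[98,92,54]],"uy":{"db":{"byc":8,"f":97,"vg":69,"xr":21},"sz":{"eyg":55,"h":82,"ry":78,"tch":76}}}
After op 5 (replace /p/2/o 74): {"cyv":[{"ayp":20,"r":26,"t":42},98,[33]],"n":0,"p":[{"rsa":20,"z":82},{"bl":41,"f":83,"v":65,"vlr":41},{"f":8,"jm":52,"o":74},[98,92,54]],"uy":{"db":{"byc":8,"f":97,"vg":69,"xr":21},"sz":{"eyg":55,"h":82,"ry":78,"tch":76}}}
After op 6 (add /cyv/0/ov 6): {"cyv":[{"ayp":20,"ov":6,"r":26,"t":42},98,[33]],"n":0,"p":[{"rsa":20,"z":82},{"bl":41,"f":83,"v":65,"vlr":41},{"f":8,"jm":52,"o":74},[98,92,54]],"uy":{"db":{"byc":8,"f":97,"vg":69,"xr":21},"sz":{"eyg":55,"h":82,"ry":78,"tch":76}}}
After op 7 (add /p/0/bj 58): {"cyv":[{"ayp":20,"ov":6,"r":26,"t":42},98,[33]],"n":0,"p":[{"bj":58,"rsa":20,"z":82},{"bl":41,"f":83,"v":65,"vlr":41},{"f":8,"jm":52,"o":74},[98,92,54]],"uy":{"db":{"byc":8,"f":97,"vg":69,"xr":21},"sz":{"eyg":55,"h":82,"ry":78,"tch":76}}}
After op 8 (add /uy/db/f 12): {"cyv":[{"ayp":20,"ov":6,"r":26,"t":42},98,[33]],"n":0,"p":[{"bj":58,"rsa":20,"z":82},{"bl":41,"f":83,"v":65,"vlr":41},{"f":8,"jm":52,"o":74},[98,92,54]],"uy":{"db":{"byc":8,"f":12,"vg":69,"xr":21},"sz":{"eyg":55,"h":82,"ry":78,"tch":76}}}
After op 9 (add /cyv/3 8): {"cyv":[{"ayp":20,"ov":6,"r":26,"t":42},98,[33],8],"n":0,"p":[{"bj":58,"rsa":20,"z":82},{"bl":41,"f":83,"v":65,"vlr":41},{"f":8,"jm":52,"o":74},[98,92,54]],"uy":{"db":{"byc":8,"f":12,"vg":69,"xr":21},"sz":{"eyg":55,"h":82,"ry":78,"tch":76}}}
After op 10 (remove /cyv/3): {"cyv":[{"ayp":20,"ov":6,"r":26,"t":42},98,[33]],"n":0,"p":[{"bj":58,"rsa":20,"z":82},{"bl":41,"f":83,"v":65,"vlr":41},{"f":8,"jm":52,"o":74},[98,92,54]],"uy":{"db":{"byc":8,"f":12,"vg":69,"xr":21},"sz":{"eyg":55,"h":82,"ry":78,"tch":76}}}
After op 11 (replace /p/1 70): {"cyv":[{"ayp":20,"ov":6,"r":26,"t":42},98,[33]],"n":0,"p":[{"bj":58,"rsa":20,"z":82},70,{"f":8,"jm":52,"o":74},[98,92,54]],"uy":{"db":{"byc":8,"f":12,"vg":69,"xr":21},"sz":{"eyg":55,"h":82,"ry":78,"tch":76}}}
After op 12 (add /cyv/2/1 34): {"cyv":[{"ayp":20,"ov":6,"r":26,"t":42},98,[33,34]],"n":0,"p":[{"bj":58,"rsa":20,"z":82},70,{"f":8,"jm":52,"o":74},[98,92,54]],"uy":{"db":{"byc":8,"f":12,"vg":69,"xr":21},"sz":{"eyg":55,"h":82,"ry":78,"tch":76}}}
After op 13 (add /p/2/c 13): {"cyv":[{"ayp":20,"ov":6,"r":26,"t":42},98,[33,34]],"n":0,"p":[{"bj":58,"rsa":20,"z":82},70,{"c":13,"f":8,"jm":52,"o":74},[98,92,54]],"uy":{"db":{"byc":8,"f":12,"vg":69,"xr":21},"sz":{"eyg":55,"h":82,"ry":78,"tch":76}}}
After op 14 (replace /p/0/bj 42): {"cyv":[{"ayp":20,"ov":6,"r":26,"t":42},98,[33,34]],"n":0,"p":[{"bj":42,"rsa":20,"z":82},70,{"c":13,"f":8,"jm":52,"o":74},[98,92,54]],"uy":{"db":{"byc":8,"f":12,"vg":69,"xr":21},"sz":{"eyg":55,"h":82,"ry":78,"tch":76}}}
After op 15 (replace /cyv/0/r 74): {"cyv":[{"ayp":20,"ov":6,"r":74,"t":42},98,[33,34]],"n":0,"p":[{"bj":42,"rsa":20,"z":82},70,{"c":13,"f":8,"jm":52,"o":74},[98,92,54]],"uy":{"db":{"byc":8,"f":12,"vg":69,"xr":21},"sz":{"eyg":55,"h":82,"ry":78,"tch":76}}}
After op 16 (add /p/0 12): {"cyv":[{"ayp":20,"ov":6,"r":74,"t":42},98,[33,34]],"n":0,"p":[12,{"bj":42,"rsa":20,"z":82},70,{"c":13,"f":8,"jm":52,"o":74},[98,92,54]],"uy":{"db":{"byc":8,"f":12,"vg":69,"xr":21},"sz":{"eyg":55,"h":82,"ry":78,"tch":76}}}
After op 17 (add /uy/sz/lf 10): {"cyv":[{"ayp":20,"ov":6,"r":74,"t":42},98,[33,34]],"n":0,"p":[12,{"bj":42,"rsa":20,"z":82},70,{"c":13,"f":8,"jm":52,"o":74},[98,92,54]],"uy":{"db":{"byc":8,"f":12,"vg":69,"xr":21},"sz":{"eyg":55,"h":82,"lf":10,"ry":78,"tch":76}}}
After op 18 (add /uy/db/mi 79): {"cyv":[{"ayp":20,"ov":6,"r":74,"t":42},98,[33,34]],"n":0,"p":[12,{"bj":42,"rsa":20,"z":82},70,{"c":13,"f":8,"jm":52,"o":74},[98,92,54]],"uy":{"db":{"byc":8,"f":12,"mi":79,"vg":69,"xr":21},"sz":{"eyg":55,"h":82,"lf":10,"ry":78,"tch":76}}}
After op 19 (replace /cyv/0/r 1): {"cyv":[{"ayp":20,"ov":6,"r":1,"t":42},98,[33,34]],"n":0,"p":[12,{"bj":42,"rsa":20,"z":82},70,{"c":13,"f":8,"jm":52,"o":74},[98,92,54]],"uy":{"db":{"byc":8,"f":12,"mi":79,"vg":69,"xr":21},"sz":{"eyg":55,"h":82,"lf":10,"ry":78,"tch":76}}}
After op 20 (remove /uy): {"cyv":[{"ayp":20,"ov":6,"r":1,"t":42},98,[33,34]],"n":0,"p":[12,{"bj":42,"rsa":20,"z":82},70,{"c":13,"f":8,"jm":52,"o":74},[98,92,54]]}
After op 21 (remove /cyv/0/t): {"cyv":[{"ayp":20,"ov":6,"r":1},98,[33,34]],"n":0,"p":[12,{"bj":42,"rsa":20,"z":82},70,{"c":13,"f":8,"jm":52,"o":74},[98,92,54]]}
After op 22 (remove /cyv/0): {"cyv":[98,[33,34]],"n":0,"p":[12,{"bj":42,"rsa":20,"z":82},70,{"c":13,"f":8,"jm":52,"o":74},[98,92,54]]}
After op 23 (replace /p/4/0 40): {"cyv":[98,[33,34]],"n":0,"p":[12,{"bj":42,"rsa":20,"z":82},70,{"c":13,"f":8,"jm":52,"o":74},[40,92,54]]}
Value at /p/0: 12

Answer: 12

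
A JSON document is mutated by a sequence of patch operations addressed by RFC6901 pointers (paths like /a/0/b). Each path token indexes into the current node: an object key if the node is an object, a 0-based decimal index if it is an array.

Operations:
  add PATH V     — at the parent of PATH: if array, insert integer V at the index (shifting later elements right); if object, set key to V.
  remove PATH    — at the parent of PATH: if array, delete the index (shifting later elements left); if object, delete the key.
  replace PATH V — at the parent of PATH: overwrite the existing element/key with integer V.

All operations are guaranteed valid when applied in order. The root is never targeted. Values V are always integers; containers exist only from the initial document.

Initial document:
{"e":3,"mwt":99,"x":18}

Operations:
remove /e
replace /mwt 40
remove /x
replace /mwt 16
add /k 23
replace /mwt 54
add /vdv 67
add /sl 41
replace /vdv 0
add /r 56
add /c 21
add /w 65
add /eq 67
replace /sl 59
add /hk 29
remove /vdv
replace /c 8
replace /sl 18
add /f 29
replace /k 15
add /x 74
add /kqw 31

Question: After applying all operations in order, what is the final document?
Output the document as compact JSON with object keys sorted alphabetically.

After op 1 (remove /e): {"mwt":99,"x":18}
After op 2 (replace /mwt 40): {"mwt":40,"x":18}
After op 3 (remove /x): {"mwt":40}
After op 4 (replace /mwt 16): {"mwt":16}
After op 5 (add /k 23): {"k":23,"mwt":16}
After op 6 (replace /mwt 54): {"k":23,"mwt":54}
After op 7 (add /vdv 67): {"k":23,"mwt":54,"vdv":67}
After op 8 (add /sl 41): {"k":23,"mwt":54,"sl":41,"vdv":67}
After op 9 (replace /vdv 0): {"k":23,"mwt":54,"sl":41,"vdv":0}
After op 10 (add /r 56): {"k":23,"mwt":54,"r":56,"sl":41,"vdv":0}
After op 11 (add /c 21): {"c":21,"k":23,"mwt":54,"r":56,"sl":41,"vdv":0}
After op 12 (add /w 65): {"c":21,"k":23,"mwt":54,"r":56,"sl":41,"vdv":0,"w":65}
After op 13 (add /eq 67): {"c":21,"eq":67,"k":23,"mwt":54,"r":56,"sl":41,"vdv":0,"w":65}
After op 14 (replace /sl 59): {"c":21,"eq":67,"k":23,"mwt":54,"r":56,"sl":59,"vdv":0,"w":65}
After op 15 (add /hk 29): {"c":21,"eq":67,"hk":29,"k":23,"mwt":54,"r":56,"sl":59,"vdv":0,"w":65}
After op 16 (remove /vdv): {"c":21,"eq":67,"hk":29,"k":23,"mwt":54,"r":56,"sl":59,"w":65}
After op 17 (replace /c 8): {"c":8,"eq":67,"hk":29,"k":23,"mwt":54,"r":56,"sl":59,"w":65}
After op 18 (replace /sl 18): {"c":8,"eq":67,"hk":29,"k":23,"mwt":54,"r":56,"sl":18,"w":65}
After op 19 (add /f 29): {"c":8,"eq":67,"f":29,"hk":29,"k":23,"mwt":54,"r":56,"sl":18,"w":65}
After op 20 (replace /k 15): {"c":8,"eq":67,"f":29,"hk":29,"k":15,"mwt":54,"r":56,"sl":18,"w":65}
After op 21 (add /x 74): {"c":8,"eq":67,"f":29,"hk":29,"k":15,"mwt":54,"r":56,"sl":18,"w":65,"x":74}
After op 22 (add /kqw 31): {"c":8,"eq":67,"f":29,"hk":29,"k":15,"kqw":31,"mwt":54,"r":56,"sl":18,"w":65,"x":74}

Answer: {"c":8,"eq":67,"f":29,"hk":29,"k":15,"kqw":31,"mwt":54,"r":56,"sl":18,"w":65,"x":74}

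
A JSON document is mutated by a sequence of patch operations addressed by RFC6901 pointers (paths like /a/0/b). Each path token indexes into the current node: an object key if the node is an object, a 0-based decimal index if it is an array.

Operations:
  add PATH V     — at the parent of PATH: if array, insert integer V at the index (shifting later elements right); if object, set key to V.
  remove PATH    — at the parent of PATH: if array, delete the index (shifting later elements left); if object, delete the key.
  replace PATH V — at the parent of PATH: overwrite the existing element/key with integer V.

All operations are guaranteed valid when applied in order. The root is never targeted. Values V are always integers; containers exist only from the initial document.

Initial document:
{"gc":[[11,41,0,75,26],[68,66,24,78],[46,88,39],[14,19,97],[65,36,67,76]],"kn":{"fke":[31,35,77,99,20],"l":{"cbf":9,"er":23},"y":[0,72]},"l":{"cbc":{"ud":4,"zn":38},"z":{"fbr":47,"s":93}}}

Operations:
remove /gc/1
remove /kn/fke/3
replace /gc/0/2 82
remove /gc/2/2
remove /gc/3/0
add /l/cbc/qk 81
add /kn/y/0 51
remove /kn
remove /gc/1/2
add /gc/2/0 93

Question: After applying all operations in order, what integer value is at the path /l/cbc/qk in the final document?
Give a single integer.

After op 1 (remove /gc/1): {"gc":[[11,41,0,75,26],[46,88,39],[14,19,97],[65,36,67,76]],"kn":{"fke":[31,35,77,99,20],"l":{"cbf":9,"er":23},"y":[0,72]},"l":{"cbc":{"ud":4,"zn":38},"z":{"fbr":47,"s":93}}}
After op 2 (remove /kn/fke/3): {"gc":[[11,41,0,75,26],[46,88,39],[14,19,97],[65,36,67,76]],"kn":{"fke":[31,35,77,20],"l":{"cbf":9,"er":23},"y":[0,72]},"l":{"cbc":{"ud":4,"zn":38},"z":{"fbr":47,"s":93}}}
After op 3 (replace /gc/0/2 82): {"gc":[[11,41,82,75,26],[46,88,39],[14,19,97],[65,36,67,76]],"kn":{"fke":[31,35,77,20],"l":{"cbf":9,"er":23},"y":[0,72]},"l":{"cbc":{"ud":4,"zn":38},"z":{"fbr":47,"s":93}}}
After op 4 (remove /gc/2/2): {"gc":[[11,41,82,75,26],[46,88,39],[14,19],[65,36,67,76]],"kn":{"fke":[31,35,77,20],"l":{"cbf":9,"er":23},"y":[0,72]},"l":{"cbc":{"ud":4,"zn":38},"z":{"fbr":47,"s":93}}}
After op 5 (remove /gc/3/0): {"gc":[[11,41,82,75,26],[46,88,39],[14,19],[36,67,76]],"kn":{"fke":[31,35,77,20],"l":{"cbf":9,"er":23},"y":[0,72]},"l":{"cbc":{"ud":4,"zn":38},"z":{"fbr":47,"s":93}}}
After op 6 (add /l/cbc/qk 81): {"gc":[[11,41,82,75,26],[46,88,39],[14,19],[36,67,76]],"kn":{"fke":[31,35,77,20],"l":{"cbf":9,"er":23},"y":[0,72]},"l":{"cbc":{"qk":81,"ud":4,"zn":38},"z":{"fbr":47,"s":93}}}
After op 7 (add /kn/y/0 51): {"gc":[[11,41,82,75,26],[46,88,39],[14,19],[36,67,76]],"kn":{"fke":[31,35,77,20],"l":{"cbf":9,"er":23},"y":[51,0,72]},"l":{"cbc":{"qk":81,"ud":4,"zn":38},"z":{"fbr":47,"s":93}}}
After op 8 (remove /kn): {"gc":[[11,41,82,75,26],[46,88,39],[14,19],[36,67,76]],"l":{"cbc":{"qk":81,"ud":4,"zn":38},"z":{"fbr":47,"s":93}}}
After op 9 (remove /gc/1/2): {"gc":[[11,41,82,75,26],[46,88],[14,19],[36,67,76]],"l":{"cbc":{"qk":81,"ud":4,"zn":38},"z":{"fbr":47,"s":93}}}
After op 10 (add /gc/2/0 93): {"gc":[[11,41,82,75,26],[46,88],[93,14,19],[36,67,76]],"l":{"cbc":{"qk":81,"ud":4,"zn":38},"z":{"fbr":47,"s":93}}}
Value at /l/cbc/qk: 81

Answer: 81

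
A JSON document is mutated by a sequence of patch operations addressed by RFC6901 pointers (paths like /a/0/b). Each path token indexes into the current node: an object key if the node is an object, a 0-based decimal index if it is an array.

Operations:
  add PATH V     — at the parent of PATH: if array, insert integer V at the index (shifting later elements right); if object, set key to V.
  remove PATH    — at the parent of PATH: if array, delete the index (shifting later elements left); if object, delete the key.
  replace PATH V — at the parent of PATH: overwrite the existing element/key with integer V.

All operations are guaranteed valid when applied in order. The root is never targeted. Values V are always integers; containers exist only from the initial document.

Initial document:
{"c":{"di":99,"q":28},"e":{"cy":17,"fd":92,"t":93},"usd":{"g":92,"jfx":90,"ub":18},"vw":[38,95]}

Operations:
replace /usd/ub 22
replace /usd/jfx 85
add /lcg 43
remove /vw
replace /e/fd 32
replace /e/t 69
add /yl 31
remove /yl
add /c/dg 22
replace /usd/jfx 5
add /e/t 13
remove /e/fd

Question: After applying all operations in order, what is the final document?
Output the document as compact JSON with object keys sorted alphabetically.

Answer: {"c":{"dg":22,"di":99,"q":28},"e":{"cy":17,"t":13},"lcg":43,"usd":{"g":92,"jfx":5,"ub":22}}

Derivation:
After op 1 (replace /usd/ub 22): {"c":{"di":99,"q":28},"e":{"cy":17,"fd":92,"t":93},"usd":{"g":92,"jfx":90,"ub":22},"vw":[38,95]}
After op 2 (replace /usd/jfx 85): {"c":{"di":99,"q":28},"e":{"cy":17,"fd":92,"t":93},"usd":{"g":92,"jfx":85,"ub":22},"vw":[38,95]}
After op 3 (add /lcg 43): {"c":{"di":99,"q":28},"e":{"cy":17,"fd":92,"t":93},"lcg":43,"usd":{"g":92,"jfx":85,"ub":22},"vw":[38,95]}
After op 4 (remove /vw): {"c":{"di":99,"q":28},"e":{"cy":17,"fd":92,"t":93},"lcg":43,"usd":{"g":92,"jfx":85,"ub":22}}
After op 5 (replace /e/fd 32): {"c":{"di":99,"q":28},"e":{"cy":17,"fd":32,"t":93},"lcg":43,"usd":{"g":92,"jfx":85,"ub":22}}
After op 6 (replace /e/t 69): {"c":{"di":99,"q":28},"e":{"cy":17,"fd":32,"t":69},"lcg":43,"usd":{"g":92,"jfx":85,"ub":22}}
After op 7 (add /yl 31): {"c":{"di":99,"q":28},"e":{"cy":17,"fd":32,"t":69},"lcg":43,"usd":{"g":92,"jfx":85,"ub":22},"yl":31}
After op 8 (remove /yl): {"c":{"di":99,"q":28},"e":{"cy":17,"fd":32,"t":69},"lcg":43,"usd":{"g":92,"jfx":85,"ub":22}}
After op 9 (add /c/dg 22): {"c":{"dg":22,"di":99,"q":28},"e":{"cy":17,"fd":32,"t":69},"lcg":43,"usd":{"g":92,"jfx":85,"ub":22}}
After op 10 (replace /usd/jfx 5): {"c":{"dg":22,"di":99,"q":28},"e":{"cy":17,"fd":32,"t":69},"lcg":43,"usd":{"g":92,"jfx":5,"ub":22}}
After op 11 (add /e/t 13): {"c":{"dg":22,"di":99,"q":28},"e":{"cy":17,"fd":32,"t":13},"lcg":43,"usd":{"g":92,"jfx":5,"ub":22}}
After op 12 (remove /e/fd): {"c":{"dg":22,"di":99,"q":28},"e":{"cy":17,"t":13},"lcg":43,"usd":{"g":92,"jfx":5,"ub":22}}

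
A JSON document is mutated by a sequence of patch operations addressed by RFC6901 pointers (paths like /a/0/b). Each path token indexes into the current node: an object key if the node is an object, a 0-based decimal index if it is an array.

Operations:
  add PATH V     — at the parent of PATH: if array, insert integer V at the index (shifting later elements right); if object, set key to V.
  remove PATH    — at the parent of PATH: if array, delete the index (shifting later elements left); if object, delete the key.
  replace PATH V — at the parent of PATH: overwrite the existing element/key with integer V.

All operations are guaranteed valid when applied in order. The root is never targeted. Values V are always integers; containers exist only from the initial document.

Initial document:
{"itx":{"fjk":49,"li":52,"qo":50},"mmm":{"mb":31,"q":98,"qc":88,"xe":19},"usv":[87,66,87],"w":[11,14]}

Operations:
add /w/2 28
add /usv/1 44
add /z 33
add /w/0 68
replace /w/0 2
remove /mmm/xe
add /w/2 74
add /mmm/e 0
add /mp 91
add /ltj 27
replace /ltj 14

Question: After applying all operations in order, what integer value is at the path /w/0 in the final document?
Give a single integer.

Answer: 2

Derivation:
After op 1 (add /w/2 28): {"itx":{"fjk":49,"li":52,"qo":50},"mmm":{"mb":31,"q":98,"qc":88,"xe":19},"usv":[87,66,87],"w":[11,14,28]}
After op 2 (add /usv/1 44): {"itx":{"fjk":49,"li":52,"qo":50},"mmm":{"mb":31,"q":98,"qc":88,"xe":19},"usv":[87,44,66,87],"w":[11,14,28]}
After op 3 (add /z 33): {"itx":{"fjk":49,"li":52,"qo":50},"mmm":{"mb":31,"q":98,"qc":88,"xe":19},"usv":[87,44,66,87],"w":[11,14,28],"z":33}
After op 4 (add /w/0 68): {"itx":{"fjk":49,"li":52,"qo":50},"mmm":{"mb":31,"q":98,"qc":88,"xe":19},"usv":[87,44,66,87],"w":[68,11,14,28],"z":33}
After op 5 (replace /w/0 2): {"itx":{"fjk":49,"li":52,"qo":50},"mmm":{"mb":31,"q":98,"qc":88,"xe":19},"usv":[87,44,66,87],"w":[2,11,14,28],"z":33}
After op 6 (remove /mmm/xe): {"itx":{"fjk":49,"li":52,"qo":50},"mmm":{"mb":31,"q":98,"qc":88},"usv":[87,44,66,87],"w":[2,11,14,28],"z":33}
After op 7 (add /w/2 74): {"itx":{"fjk":49,"li":52,"qo":50},"mmm":{"mb":31,"q":98,"qc":88},"usv":[87,44,66,87],"w":[2,11,74,14,28],"z":33}
After op 8 (add /mmm/e 0): {"itx":{"fjk":49,"li":52,"qo":50},"mmm":{"e":0,"mb":31,"q":98,"qc":88},"usv":[87,44,66,87],"w":[2,11,74,14,28],"z":33}
After op 9 (add /mp 91): {"itx":{"fjk":49,"li":52,"qo":50},"mmm":{"e":0,"mb":31,"q":98,"qc":88},"mp":91,"usv":[87,44,66,87],"w":[2,11,74,14,28],"z":33}
After op 10 (add /ltj 27): {"itx":{"fjk":49,"li":52,"qo":50},"ltj":27,"mmm":{"e":0,"mb":31,"q":98,"qc":88},"mp":91,"usv":[87,44,66,87],"w":[2,11,74,14,28],"z":33}
After op 11 (replace /ltj 14): {"itx":{"fjk":49,"li":52,"qo":50},"ltj":14,"mmm":{"e":0,"mb":31,"q":98,"qc":88},"mp":91,"usv":[87,44,66,87],"w":[2,11,74,14,28],"z":33}
Value at /w/0: 2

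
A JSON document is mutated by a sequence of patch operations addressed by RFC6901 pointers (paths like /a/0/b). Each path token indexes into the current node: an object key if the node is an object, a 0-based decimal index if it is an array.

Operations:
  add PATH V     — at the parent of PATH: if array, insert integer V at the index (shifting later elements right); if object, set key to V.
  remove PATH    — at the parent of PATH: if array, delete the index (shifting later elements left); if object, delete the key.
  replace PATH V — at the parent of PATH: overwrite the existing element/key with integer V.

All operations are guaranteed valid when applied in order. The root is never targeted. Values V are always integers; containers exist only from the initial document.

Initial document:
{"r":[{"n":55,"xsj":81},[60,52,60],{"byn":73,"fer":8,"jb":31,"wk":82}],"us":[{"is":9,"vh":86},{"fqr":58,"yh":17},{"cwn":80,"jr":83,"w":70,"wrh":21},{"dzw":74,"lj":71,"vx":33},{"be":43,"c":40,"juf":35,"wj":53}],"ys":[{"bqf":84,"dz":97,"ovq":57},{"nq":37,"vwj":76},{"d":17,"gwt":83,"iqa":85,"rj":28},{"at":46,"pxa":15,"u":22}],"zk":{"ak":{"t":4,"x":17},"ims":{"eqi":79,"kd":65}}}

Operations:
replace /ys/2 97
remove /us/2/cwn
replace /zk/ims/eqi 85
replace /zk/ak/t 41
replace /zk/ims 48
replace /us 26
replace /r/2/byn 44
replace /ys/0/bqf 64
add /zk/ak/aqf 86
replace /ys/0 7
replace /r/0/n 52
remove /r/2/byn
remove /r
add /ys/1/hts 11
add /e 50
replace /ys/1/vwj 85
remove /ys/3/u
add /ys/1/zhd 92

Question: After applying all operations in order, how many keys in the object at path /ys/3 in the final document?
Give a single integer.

After op 1 (replace /ys/2 97): {"r":[{"n":55,"xsj":81},[60,52,60],{"byn":73,"fer":8,"jb":31,"wk":82}],"us":[{"is":9,"vh":86},{"fqr":58,"yh":17},{"cwn":80,"jr":83,"w":70,"wrh":21},{"dzw":74,"lj":71,"vx":33},{"be":43,"c":40,"juf":35,"wj":53}],"ys":[{"bqf":84,"dz":97,"ovq":57},{"nq":37,"vwj":76},97,{"at":46,"pxa":15,"u":22}],"zk":{"ak":{"t":4,"x":17},"ims":{"eqi":79,"kd":65}}}
After op 2 (remove /us/2/cwn): {"r":[{"n":55,"xsj":81},[60,52,60],{"byn":73,"fer":8,"jb":31,"wk":82}],"us":[{"is":9,"vh":86},{"fqr":58,"yh":17},{"jr":83,"w":70,"wrh":21},{"dzw":74,"lj":71,"vx":33},{"be":43,"c":40,"juf":35,"wj":53}],"ys":[{"bqf":84,"dz":97,"ovq":57},{"nq":37,"vwj":76},97,{"at":46,"pxa":15,"u":22}],"zk":{"ak":{"t":4,"x":17},"ims":{"eqi":79,"kd":65}}}
After op 3 (replace /zk/ims/eqi 85): {"r":[{"n":55,"xsj":81},[60,52,60],{"byn":73,"fer":8,"jb":31,"wk":82}],"us":[{"is":9,"vh":86},{"fqr":58,"yh":17},{"jr":83,"w":70,"wrh":21},{"dzw":74,"lj":71,"vx":33},{"be":43,"c":40,"juf":35,"wj":53}],"ys":[{"bqf":84,"dz":97,"ovq":57},{"nq":37,"vwj":76},97,{"at":46,"pxa":15,"u":22}],"zk":{"ak":{"t":4,"x":17},"ims":{"eqi":85,"kd":65}}}
After op 4 (replace /zk/ak/t 41): {"r":[{"n":55,"xsj":81},[60,52,60],{"byn":73,"fer":8,"jb":31,"wk":82}],"us":[{"is":9,"vh":86},{"fqr":58,"yh":17},{"jr":83,"w":70,"wrh":21},{"dzw":74,"lj":71,"vx":33},{"be":43,"c":40,"juf":35,"wj":53}],"ys":[{"bqf":84,"dz":97,"ovq":57},{"nq":37,"vwj":76},97,{"at":46,"pxa":15,"u":22}],"zk":{"ak":{"t":41,"x":17},"ims":{"eqi":85,"kd":65}}}
After op 5 (replace /zk/ims 48): {"r":[{"n":55,"xsj":81},[60,52,60],{"byn":73,"fer":8,"jb":31,"wk":82}],"us":[{"is":9,"vh":86},{"fqr":58,"yh":17},{"jr":83,"w":70,"wrh":21},{"dzw":74,"lj":71,"vx":33},{"be":43,"c":40,"juf":35,"wj":53}],"ys":[{"bqf":84,"dz":97,"ovq":57},{"nq":37,"vwj":76},97,{"at":46,"pxa":15,"u":22}],"zk":{"ak":{"t":41,"x":17},"ims":48}}
After op 6 (replace /us 26): {"r":[{"n":55,"xsj":81},[60,52,60],{"byn":73,"fer":8,"jb":31,"wk":82}],"us":26,"ys":[{"bqf":84,"dz":97,"ovq":57},{"nq":37,"vwj":76},97,{"at":46,"pxa":15,"u":22}],"zk":{"ak":{"t":41,"x":17},"ims":48}}
After op 7 (replace /r/2/byn 44): {"r":[{"n":55,"xsj":81},[60,52,60],{"byn":44,"fer":8,"jb":31,"wk":82}],"us":26,"ys":[{"bqf":84,"dz":97,"ovq":57},{"nq":37,"vwj":76},97,{"at":46,"pxa":15,"u":22}],"zk":{"ak":{"t":41,"x":17},"ims":48}}
After op 8 (replace /ys/0/bqf 64): {"r":[{"n":55,"xsj":81},[60,52,60],{"byn":44,"fer":8,"jb":31,"wk":82}],"us":26,"ys":[{"bqf":64,"dz":97,"ovq":57},{"nq":37,"vwj":76},97,{"at":46,"pxa":15,"u":22}],"zk":{"ak":{"t":41,"x":17},"ims":48}}
After op 9 (add /zk/ak/aqf 86): {"r":[{"n":55,"xsj":81},[60,52,60],{"byn":44,"fer":8,"jb":31,"wk":82}],"us":26,"ys":[{"bqf":64,"dz":97,"ovq":57},{"nq":37,"vwj":76},97,{"at":46,"pxa":15,"u":22}],"zk":{"ak":{"aqf":86,"t":41,"x":17},"ims":48}}
After op 10 (replace /ys/0 7): {"r":[{"n":55,"xsj":81},[60,52,60],{"byn":44,"fer":8,"jb":31,"wk":82}],"us":26,"ys":[7,{"nq":37,"vwj":76},97,{"at":46,"pxa":15,"u":22}],"zk":{"ak":{"aqf":86,"t":41,"x":17},"ims":48}}
After op 11 (replace /r/0/n 52): {"r":[{"n":52,"xsj":81},[60,52,60],{"byn":44,"fer":8,"jb":31,"wk":82}],"us":26,"ys":[7,{"nq":37,"vwj":76},97,{"at":46,"pxa":15,"u":22}],"zk":{"ak":{"aqf":86,"t":41,"x":17},"ims":48}}
After op 12 (remove /r/2/byn): {"r":[{"n":52,"xsj":81},[60,52,60],{"fer":8,"jb":31,"wk":82}],"us":26,"ys":[7,{"nq":37,"vwj":76},97,{"at":46,"pxa":15,"u":22}],"zk":{"ak":{"aqf":86,"t":41,"x":17},"ims":48}}
After op 13 (remove /r): {"us":26,"ys":[7,{"nq":37,"vwj":76},97,{"at":46,"pxa":15,"u":22}],"zk":{"ak":{"aqf":86,"t":41,"x":17},"ims":48}}
After op 14 (add /ys/1/hts 11): {"us":26,"ys":[7,{"hts":11,"nq":37,"vwj":76},97,{"at":46,"pxa":15,"u":22}],"zk":{"ak":{"aqf":86,"t":41,"x":17},"ims":48}}
After op 15 (add /e 50): {"e":50,"us":26,"ys":[7,{"hts":11,"nq":37,"vwj":76},97,{"at":46,"pxa":15,"u":22}],"zk":{"ak":{"aqf":86,"t":41,"x":17},"ims":48}}
After op 16 (replace /ys/1/vwj 85): {"e":50,"us":26,"ys":[7,{"hts":11,"nq":37,"vwj":85},97,{"at":46,"pxa":15,"u":22}],"zk":{"ak":{"aqf":86,"t":41,"x":17},"ims":48}}
After op 17 (remove /ys/3/u): {"e":50,"us":26,"ys":[7,{"hts":11,"nq":37,"vwj":85},97,{"at":46,"pxa":15}],"zk":{"ak":{"aqf":86,"t":41,"x":17},"ims":48}}
After op 18 (add /ys/1/zhd 92): {"e":50,"us":26,"ys":[7,{"hts":11,"nq":37,"vwj":85,"zhd":92},97,{"at":46,"pxa":15}],"zk":{"ak":{"aqf":86,"t":41,"x":17},"ims":48}}
Size at path /ys/3: 2

Answer: 2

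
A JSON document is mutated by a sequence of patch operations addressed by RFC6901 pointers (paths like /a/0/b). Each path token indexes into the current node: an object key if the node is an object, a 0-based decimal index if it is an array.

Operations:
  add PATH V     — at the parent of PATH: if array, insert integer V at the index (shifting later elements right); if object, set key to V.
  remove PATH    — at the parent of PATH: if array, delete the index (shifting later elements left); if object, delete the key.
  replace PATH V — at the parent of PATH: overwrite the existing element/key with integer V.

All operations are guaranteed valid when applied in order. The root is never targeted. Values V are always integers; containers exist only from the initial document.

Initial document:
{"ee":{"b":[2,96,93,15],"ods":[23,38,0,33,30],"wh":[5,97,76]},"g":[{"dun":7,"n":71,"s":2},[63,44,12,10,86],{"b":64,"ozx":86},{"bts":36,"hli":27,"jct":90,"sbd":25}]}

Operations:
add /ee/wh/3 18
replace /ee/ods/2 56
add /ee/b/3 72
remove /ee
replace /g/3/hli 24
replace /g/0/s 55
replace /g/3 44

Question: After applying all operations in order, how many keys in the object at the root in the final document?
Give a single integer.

After op 1 (add /ee/wh/3 18): {"ee":{"b":[2,96,93,15],"ods":[23,38,0,33,30],"wh":[5,97,76,18]},"g":[{"dun":7,"n":71,"s":2},[63,44,12,10,86],{"b":64,"ozx":86},{"bts":36,"hli":27,"jct":90,"sbd":25}]}
After op 2 (replace /ee/ods/2 56): {"ee":{"b":[2,96,93,15],"ods":[23,38,56,33,30],"wh":[5,97,76,18]},"g":[{"dun":7,"n":71,"s":2},[63,44,12,10,86],{"b":64,"ozx":86},{"bts":36,"hli":27,"jct":90,"sbd":25}]}
After op 3 (add /ee/b/3 72): {"ee":{"b":[2,96,93,72,15],"ods":[23,38,56,33,30],"wh":[5,97,76,18]},"g":[{"dun":7,"n":71,"s":2},[63,44,12,10,86],{"b":64,"ozx":86},{"bts":36,"hli":27,"jct":90,"sbd":25}]}
After op 4 (remove /ee): {"g":[{"dun":7,"n":71,"s":2},[63,44,12,10,86],{"b":64,"ozx":86},{"bts":36,"hli":27,"jct":90,"sbd":25}]}
After op 5 (replace /g/3/hli 24): {"g":[{"dun":7,"n":71,"s":2},[63,44,12,10,86],{"b":64,"ozx":86},{"bts":36,"hli":24,"jct":90,"sbd":25}]}
After op 6 (replace /g/0/s 55): {"g":[{"dun":7,"n":71,"s":55},[63,44,12,10,86],{"b":64,"ozx":86},{"bts":36,"hli":24,"jct":90,"sbd":25}]}
After op 7 (replace /g/3 44): {"g":[{"dun":7,"n":71,"s":55},[63,44,12,10,86],{"b":64,"ozx":86},44]}
Size at the root: 1

Answer: 1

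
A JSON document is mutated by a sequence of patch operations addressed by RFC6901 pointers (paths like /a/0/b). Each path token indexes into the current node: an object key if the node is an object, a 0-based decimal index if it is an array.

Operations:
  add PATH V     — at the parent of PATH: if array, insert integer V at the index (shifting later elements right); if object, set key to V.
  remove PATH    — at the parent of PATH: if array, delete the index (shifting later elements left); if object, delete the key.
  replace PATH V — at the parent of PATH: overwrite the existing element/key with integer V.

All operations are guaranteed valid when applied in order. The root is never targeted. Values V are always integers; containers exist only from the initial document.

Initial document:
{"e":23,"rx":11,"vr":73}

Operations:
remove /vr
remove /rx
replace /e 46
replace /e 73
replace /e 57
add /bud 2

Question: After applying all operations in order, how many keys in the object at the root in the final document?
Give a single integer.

After op 1 (remove /vr): {"e":23,"rx":11}
After op 2 (remove /rx): {"e":23}
After op 3 (replace /e 46): {"e":46}
After op 4 (replace /e 73): {"e":73}
After op 5 (replace /e 57): {"e":57}
After op 6 (add /bud 2): {"bud":2,"e":57}
Size at the root: 2

Answer: 2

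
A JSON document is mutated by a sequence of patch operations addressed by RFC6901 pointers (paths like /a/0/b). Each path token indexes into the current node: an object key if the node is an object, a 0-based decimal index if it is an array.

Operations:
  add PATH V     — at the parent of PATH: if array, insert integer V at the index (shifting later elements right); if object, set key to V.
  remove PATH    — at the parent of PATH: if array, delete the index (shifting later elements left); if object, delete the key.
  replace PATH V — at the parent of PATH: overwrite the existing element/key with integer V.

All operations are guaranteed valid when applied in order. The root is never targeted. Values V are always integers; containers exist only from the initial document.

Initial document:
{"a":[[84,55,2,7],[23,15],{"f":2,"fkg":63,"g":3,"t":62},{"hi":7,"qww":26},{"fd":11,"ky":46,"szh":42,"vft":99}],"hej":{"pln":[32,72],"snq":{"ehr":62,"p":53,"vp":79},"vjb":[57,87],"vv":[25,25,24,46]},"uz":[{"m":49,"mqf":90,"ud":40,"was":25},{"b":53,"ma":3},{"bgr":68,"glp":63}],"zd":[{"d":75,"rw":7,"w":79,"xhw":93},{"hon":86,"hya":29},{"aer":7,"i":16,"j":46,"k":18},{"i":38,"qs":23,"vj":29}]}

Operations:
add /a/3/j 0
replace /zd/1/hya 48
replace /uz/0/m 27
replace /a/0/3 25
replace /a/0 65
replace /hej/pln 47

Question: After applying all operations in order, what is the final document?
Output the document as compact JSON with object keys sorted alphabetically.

After op 1 (add /a/3/j 0): {"a":[[84,55,2,7],[23,15],{"f":2,"fkg":63,"g":3,"t":62},{"hi":7,"j":0,"qww":26},{"fd":11,"ky":46,"szh":42,"vft":99}],"hej":{"pln":[32,72],"snq":{"ehr":62,"p":53,"vp":79},"vjb":[57,87],"vv":[25,25,24,46]},"uz":[{"m":49,"mqf":90,"ud":40,"was":25},{"b":53,"ma":3},{"bgr":68,"glp":63}],"zd":[{"d":75,"rw":7,"w":79,"xhw":93},{"hon":86,"hya":29},{"aer":7,"i":16,"j":46,"k":18},{"i":38,"qs":23,"vj":29}]}
After op 2 (replace /zd/1/hya 48): {"a":[[84,55,2,7],[23,15],{"f":2,"fkg":63,"g":3,"t":62},{"hi":7,"j":0,"qww":26},{"fd":11,"ky":46,"szh":42,"vft":99}],"hej":{"pln":[32,72],"snq":{"ehr":62,"p":53,"vp":79},"vjb":[57,87],"vv":[25,25,24,46]},"uz":[{"m":49,"mqf":90,"ud":40,"was":25},{"b":53,"ma":3},{"bgr":68,"glp":63}],"zd":[{"d":75,"rw":7,"w":79,"xhw":93},{"hon":86,"hya":48},{"aer":7,"i":16,"j":46,"k":18},{"i":38,"qs":23,"vj":29}]}
After op 3 (replace /uz/0/m 27): {"a":[[84,55,2,7],[23,15],{"f":2,"fkg":63,"g":3,"t":62},{"hi":7,"j":0,"qww":26},{"fd":11,"ky":46,"szh":42,"vft":99}],"hej":{"pln":[32,72],"snq":{"ehr":62,"p":53,"vp":79},"vjb":[57,87],"vv":[25,25,24,46]},"uz":[{"m":27,"mqf":90,"ud":40,"was":25},{"b":53,"ma":3},{"bgr":68,"glp":63}],"zd":[{"d":75,"rw":7,"w":79,"xhw":93},{"hon":86,"hya":48},{"aer":7,"i":16,"j":46,"k":18},{"i":38,"qs":23,"vj":29}]}
After op 4 (replace /a/0/3 25): {"a":[[84,55,2,25],[23,15],{"f":2,"fkg":63,"g":3,"t":62},{"hi":7,"j":0,"qww":26},{"fd":11,"ky":46,"szh":42,"vft":99}],"hej":{"pln":[32,72],"snq":{"ehr":62,"p":53,"vp":79},"vjb":[57,87],"vv":[25,25,24,46]},"uz":[{"m":27,"mqf":90,"ud":40,"was":25},{"b":53,"ma":3},{"bgr":68,"glp":63}],"zd":[{"d":75,"rw":7,"w":79,"xhw":93},{"hon":86,"hya":48},{"aer":7,"i":16,"j":46,"k":18},{"i":38,"qs":23,"vj":29}]}
After op 5 (replace /a/0 65): {"a":[65,[23,15],{"f":2,"fkg":63,"g":3,"t":62},{"hi":7,"j":0,"qww":26},{"fd":11,"ky":46,"szh":42,"vft":99}],"hej":{"pln":[32,72],"snq":{"ehr":62,"p":53,"vp":79},"vjb":[57,87],"vv":[25,25,24,46]},"uz":[{"m":27,"mqf":90,"ud":40,"was":25},{"b":53,"ma":3},{"bgr":68,"glp":63}],"zd":[{"d":75,"rw":7,"w":79,"xhw":93},{"hon":86,"hya":48},{"aer":7,"i":16,"j":46,"k":18},{"i":38,"qs":23,"vj":29}]}
After op 6 (replace /hej/pln 47): {"a":[65,[23,15],{"f":2,"fkg":63,"g":3,"t":62},{"hi":7,"j":0,"qww":26},{"fd":11,"ky":46,"szh":42,"vft":99}],"hej":{"pln":47,"snq":{"ehr":62,"p":53,"vp":79},"vjb":[57,87],"vv":[25,25,24,46]},"uz":[{"m":27,"mqf":90,"ud":40,"was":25},{"b":53,"ma":3},{"bgr":68,"glp":63}],"zd":[{"d":75,"rw":7,"w":79,"xhw":93},{"hon":86,"hya":48},{"aer":7,"i":16,"j":46,"k":18},{"i":38,"qs":23,"vj":29}]}

Answer: {"a":[65,[23,15],{"f":2,"fkg":63,"g":3,"t":62},{"hi":7,"j":0,"qww":26},{"fd":11,"ky":46,"szh":42,"vft":99}],"hej":{"pln":47,"snq":{"ehr":62,"p":53,"vp":79},"vjb":[57,87],"vv":[25,25,24,46]},"uz":[{"m":27,"mqf":90,"ud":40,"was":25},{"b":53,"ma":3},{"bgr":68,"glp":63}],"zd":[{"d":75,"rw":7,"w":79,"xhw":93},{"hon":86,"hya":48},{"aer":7,"i":16,"j":46,"k":18},{"i":38,"qs":23,"vj":29}]}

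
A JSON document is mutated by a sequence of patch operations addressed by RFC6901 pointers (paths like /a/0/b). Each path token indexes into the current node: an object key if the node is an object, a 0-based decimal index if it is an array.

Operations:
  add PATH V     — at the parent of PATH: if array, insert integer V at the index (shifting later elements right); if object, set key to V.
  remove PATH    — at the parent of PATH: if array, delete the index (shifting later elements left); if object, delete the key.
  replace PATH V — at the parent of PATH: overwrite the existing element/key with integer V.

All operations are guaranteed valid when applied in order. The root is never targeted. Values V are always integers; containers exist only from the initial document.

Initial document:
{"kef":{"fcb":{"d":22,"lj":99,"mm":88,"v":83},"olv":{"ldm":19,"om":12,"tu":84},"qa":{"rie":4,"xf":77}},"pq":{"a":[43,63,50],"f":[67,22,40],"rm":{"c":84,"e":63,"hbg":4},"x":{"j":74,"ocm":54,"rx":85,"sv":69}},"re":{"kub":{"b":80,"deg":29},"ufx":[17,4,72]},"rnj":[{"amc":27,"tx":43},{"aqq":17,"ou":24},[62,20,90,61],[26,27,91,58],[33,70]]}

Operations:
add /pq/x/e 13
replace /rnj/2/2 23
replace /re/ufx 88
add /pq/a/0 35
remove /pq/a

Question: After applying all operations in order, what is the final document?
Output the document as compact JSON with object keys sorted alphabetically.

Answer: {"kef":{"fcb":{"d":22,"lj":99,"mm":88,"v":83},"olv":{"ldm":19,"om":12,"tu":84},"qa":{"rie":4,"xf":77}},"pq":{"f":[67,22,40],"rm":{"c":84,"e":63,"hbg":4},"x":{"e":13,"j":74,"ocm":54,"rx":85,"sv":69}},"re":{"kub":{"b":80,"deg":29},"ufx":88},"rnj":[{"amc":27,"tx":43},{"aqq":17,"ou":24},[62,20,23,61],[26,27,91,58],[33,70]]}

Derivation:
After op 1 (add /pq/x/e 13): {"kef":{"fcb":{"d":22,"lj":99,"mm":88,"v":83},"olv":{"ldm":19,"om":12,"tu":84},"qa":{"rie":4,"xf":77}},"pq":{"a":[43,63,50],"f":[67,22,40],"rm":{"c":84,"e":63,"hbg":4},"x":{"e":13,"j":74,"ocm":54,"rx":85,"sv":69}},"re":{"kub":{"b":80,"deg":29},"ufx":[17,4,72]},"rnj":[{"amc":27,"tx":43},{"aqq":17,"ou":24},[62,20,90,61],[26,27,91,58],[33,70]]}
After op 2 (replace /rnj/2/2 23): {"kef":{"fcb":{"d":22,"lj":99,"mm":88,"v":83},"olv":{"ldm":19,"om":12,"tu":84},"qa":{"rie":4,"xf":77}},"pq":{"a":[43,63,50],"f":[67,22,40],"rm":{"c":84,"e":63,"hbg":4},"x":{"e":13,"j":74,"ocm":54,"rx":85,"sv":69}},"re":{"kub":{"b":80,"deg":29},"ufx":[17,4,72]},"rnj":[{"amc":27,"tx":43},{"aqq":17,"ou":24},[62,20,23,61],[26,27,91,58],[33,70]]}
After op 3 (replace /re/ufx 88): {"kef":{"fcb":{"d":22,"lj":99,"mm":88,"v":83},"olv":{"ldm":19,"om":12,"tu":84},"qa":{"rie":4,"xf":77}},"pq":{"a":[43,63,50],"f":[67,22,40],"rm":{"c":84,"e":63,"hbg":4},"x":{"e":13,"j":74,"ocm":54,"rx":85,"sv":69}},"re":{"kub":{"b":80,"deg":29},"ufx":88},"rnj":[{"amc":27,"tx":43},{"aqq":17,"ou":24},[62,20,23,61],[26,27,91,58],[33,70]]}
After op 4 (add /pq/a/0 35): {"kef":{"fcb":{"d":22,"lj":99,"mm":88,"v":83},"olv":{"ldm":19,"om":12,"tu":84},"qa":{"rie":4,"xf":77}},"pq":{"a":[35,43,63,50],"f":[67,22,40],"rm":{"c":84,"e":63,"hbg":4},"x":{"e":13,"j":74,"ocm":54,"rx":85,"sv":69}},"re":{"kub":{"b":80,"deg":29},"ufx":88},"rnj":[{"amc":27,"tx":43},{"aqq":17,"ou":24},[62,20,23,61],[26,27,91,58],[33,70]]}
After op 5 (remove /pq/a): {"kef":{"fcb":{"d":22,"lj":99,"mm":88,"v":83},"olv":{"ldm":19,"om":12,"tu":84},"qa":{"rie":4,"xf":77}},"pq":{"f":[67,22,40],"rm":{"c":84,"e":63,"hbg":4},"x":{"e":13,"j":74,"ocm":54,"rx":85,"sv":69}},"re":{"kub":{"b":80,"deg":29},"ufx":88},"rnj":[{"amc":27,"tx":43},{"aqq":17,"ou":24},[62,20,23,61],[26,27,91,58],[33,70]]}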